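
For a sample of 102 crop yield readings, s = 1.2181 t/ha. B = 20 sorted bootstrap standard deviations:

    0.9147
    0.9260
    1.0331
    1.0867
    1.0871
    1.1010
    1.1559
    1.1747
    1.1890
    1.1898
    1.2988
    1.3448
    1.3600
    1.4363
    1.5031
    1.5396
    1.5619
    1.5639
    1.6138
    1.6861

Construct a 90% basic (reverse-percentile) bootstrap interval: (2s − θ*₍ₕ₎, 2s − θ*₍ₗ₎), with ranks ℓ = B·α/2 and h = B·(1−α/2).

Percentile endpoints at ranks 1 and 19: θ*₍1₎ = 0.9147, θ*₍19₎ = 1.6138.
Basic interval reflects these around s:
  lower = 2 × 1.2181 − 1.6138 = 0.8224
  upper = 2 × 1.2181 − 0.9147 = 1.5215

(0.8224, 1.5215)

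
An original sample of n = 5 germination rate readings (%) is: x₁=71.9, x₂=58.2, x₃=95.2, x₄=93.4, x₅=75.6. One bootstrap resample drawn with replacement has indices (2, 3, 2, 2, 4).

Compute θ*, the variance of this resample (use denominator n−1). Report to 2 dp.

Resample values: 58.2, 95.2, 58.2, 58.2, 93.4.
Mean = 72.6400; sum of squared deviations = 1565.4720
s² = 1565.4720 / 4 = 391.3680

θ* = 391.37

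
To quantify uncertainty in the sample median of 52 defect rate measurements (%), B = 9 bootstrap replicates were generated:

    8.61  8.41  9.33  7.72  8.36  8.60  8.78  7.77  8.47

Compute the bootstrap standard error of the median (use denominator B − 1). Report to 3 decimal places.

SE* = 0.492

Bootstrap SE is the standard deviation of the 9 replicate medians.
Mean of replicates: (8.61 + 8.41 + 9.33 + 7.72 + 8.36 + 8.60 + 8.78 + 7.77 + 8.47) / 9 = 76.0500 / 9 = 8.4500
Sum of squared deviations: (+0.1600)² + (−0.0400)² + (+0.8800)² + (−0.7300)² + (−0.0900)² + (+0.1500)² + (+0.3300)² + (−0.6800)² + (+0.0200)² = 1.9368
Variance = 1.9368 / 8 = 0.2421
SE* = √0.2421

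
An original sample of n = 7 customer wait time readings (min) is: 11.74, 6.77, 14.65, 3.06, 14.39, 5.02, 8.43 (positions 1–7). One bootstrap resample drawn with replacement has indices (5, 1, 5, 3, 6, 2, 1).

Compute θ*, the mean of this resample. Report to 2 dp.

Resample values: 14.39, 11.74, 14.39, 14.65, 5.02, 6.77, 11.74.
Mean = (14.39 + 11.74 + 14.39 + 14.65 + 5.02 + 6.77 + 11.74) / 7 = 78.700 / 7 = 11.24

θ* = 11.24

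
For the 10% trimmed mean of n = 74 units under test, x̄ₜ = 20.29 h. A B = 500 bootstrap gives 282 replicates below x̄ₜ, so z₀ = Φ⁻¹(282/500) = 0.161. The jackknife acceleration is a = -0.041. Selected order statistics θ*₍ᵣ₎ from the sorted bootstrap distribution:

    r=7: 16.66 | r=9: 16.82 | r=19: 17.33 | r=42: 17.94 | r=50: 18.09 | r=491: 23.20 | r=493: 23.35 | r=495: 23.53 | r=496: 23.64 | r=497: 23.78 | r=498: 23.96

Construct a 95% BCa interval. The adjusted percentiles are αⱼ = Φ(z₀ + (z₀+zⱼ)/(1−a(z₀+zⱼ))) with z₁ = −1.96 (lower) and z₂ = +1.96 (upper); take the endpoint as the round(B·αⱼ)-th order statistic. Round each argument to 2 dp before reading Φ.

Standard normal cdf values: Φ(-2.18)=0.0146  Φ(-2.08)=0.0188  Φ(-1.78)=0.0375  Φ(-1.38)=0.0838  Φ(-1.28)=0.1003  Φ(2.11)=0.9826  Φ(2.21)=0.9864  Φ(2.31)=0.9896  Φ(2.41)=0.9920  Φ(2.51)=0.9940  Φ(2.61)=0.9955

Lower: z₀ + z₁ = 0.161 + (-1.960) = -1.799; 1 − a(z₀+z₁) = 1 − (-0.041)(-1.799) = 0.9262; argument = 0.161 + (-1.799)/0.9262 = -1.7813 → -1.78.
α₁ = Φ(-1.78) = 0.0375; rank = round(500 × 0.0375) = 19; θ*₍19₎ = 17.33.
Upper: z₀ + z₂ = 2.121; 1 − a(z₀+z₂) = 1.0870; argument = 2.1123 → 2.11; α₂ = 0.9826; rank = 491; θ*₍491₎ = 23.20.

(17.33, 23.20)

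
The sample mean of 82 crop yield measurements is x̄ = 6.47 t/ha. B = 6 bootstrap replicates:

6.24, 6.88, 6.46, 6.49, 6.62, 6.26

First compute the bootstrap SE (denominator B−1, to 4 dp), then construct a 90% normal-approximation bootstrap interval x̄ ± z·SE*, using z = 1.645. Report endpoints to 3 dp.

(6.077, 6.863)

Mean of replicates = 6.4917; sum of squared deviations = 0.2853; SE* = √(0.2853/5) = 0.2389
Margin = 1.645 × 0.2389 = 0.3930
Interval: 6.47 ± 0.3930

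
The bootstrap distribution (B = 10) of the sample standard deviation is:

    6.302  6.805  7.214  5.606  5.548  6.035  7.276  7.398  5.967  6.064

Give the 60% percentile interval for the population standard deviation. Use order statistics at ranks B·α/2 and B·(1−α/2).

Sorted replicates: 5.548, 5.606, 5.967, 6.035, 6.064, 6.302, 6.805, 7.214, 7.276, 7.398
α = 0.40; lower rank = 10 × 0.200 = 2; upper rank = 10 × 0.800 = 8.
The 2nd smallest replicate is 5.606; the 8th is 7.214.

(5.606, 7.214)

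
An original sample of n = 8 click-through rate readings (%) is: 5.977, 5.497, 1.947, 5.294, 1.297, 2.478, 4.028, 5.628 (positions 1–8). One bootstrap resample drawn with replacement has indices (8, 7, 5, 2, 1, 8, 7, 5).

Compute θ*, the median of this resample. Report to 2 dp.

Resample values: 5.628, 4.028, 1.297, 5.497, 5.977, 5.628, 4.028, 1.297.
Sorted: 1.297, 1.297, 4.028, 4.028, 5.497, 5.628, 5.628, 5.977
Median = average of the two middle values = 4.76

θ* = 4.76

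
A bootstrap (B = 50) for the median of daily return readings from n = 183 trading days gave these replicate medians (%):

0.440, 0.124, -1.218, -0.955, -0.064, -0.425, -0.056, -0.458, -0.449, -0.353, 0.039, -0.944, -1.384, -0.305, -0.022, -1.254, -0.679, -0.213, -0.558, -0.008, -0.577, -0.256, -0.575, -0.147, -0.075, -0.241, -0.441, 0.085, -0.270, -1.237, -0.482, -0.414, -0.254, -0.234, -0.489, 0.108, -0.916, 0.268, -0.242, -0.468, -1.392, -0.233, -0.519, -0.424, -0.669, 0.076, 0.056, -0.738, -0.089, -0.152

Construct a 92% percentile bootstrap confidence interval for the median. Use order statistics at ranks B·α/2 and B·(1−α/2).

(-1.384, 0.124)

Sorted replicates: -1.392, -1.384, -1.254, -1.237, -1.218, -0.955, -0.944, -0.916, -0.738, -0.679, -0.669, -0.577, -0.575, -0.558, -0.519, -0.489, -0.482, -0.468, -0.458, -0.449, -0.441, -0.425, -0.424, -0.414, -0.353, -0.305, -0.270, -0.256, -0.254, -0.242, -0.241, -0.234, -0.233, -0.213, -0.152, -0.147, -0.089, -0.075, -0.064, -0.056, -0.022, -0.008, 0.039, 0.056, 0.076, 0.085, 0.108, 0.124, 0.268, 0.440
α = 0.08; lower rank = 50 × 0.040 = 2; upper rank = 50 × 0.960 = 48.
The 2nd smallest replicate is -1.384; the 48th is 0.124.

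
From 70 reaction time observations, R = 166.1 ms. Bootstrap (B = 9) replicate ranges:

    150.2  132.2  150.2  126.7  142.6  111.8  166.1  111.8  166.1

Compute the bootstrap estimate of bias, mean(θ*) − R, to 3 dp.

mean(θ*) = (150.2 + 132.2 + 150.2 + 126.7 + 142.6 + 111.8 + 166.1 + 111.8 + 166.1) / 9 = 139.7444
bias = 139.7444 − 166.1

bias = −26.356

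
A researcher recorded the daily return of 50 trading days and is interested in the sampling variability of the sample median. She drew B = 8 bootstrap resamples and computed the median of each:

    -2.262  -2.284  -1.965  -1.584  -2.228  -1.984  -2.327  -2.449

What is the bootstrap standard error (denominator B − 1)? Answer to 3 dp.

Bootstrap SE is the standard deviation of the 8 replicate medians.
Mean of replicates: ((-2.262) + (-2.284) + (-1.965) + (-1.584) + (-2.228) + (-1.984) + (-2.327) + (-2.449)) / 8 = -17.0830 / 8 = -2.1354
Sum of squared deviations: (−0.1266)² + (−0.1486)² + (+0.1704)² + (+0.5514)² + (−0.0926)² + (+0.1514)² + (−0.1916)² + (−0.3136)² = 0.5377
Variance = 0.5377 / 7 = 0.0768
SE* = √0.0768

SE* = 0.277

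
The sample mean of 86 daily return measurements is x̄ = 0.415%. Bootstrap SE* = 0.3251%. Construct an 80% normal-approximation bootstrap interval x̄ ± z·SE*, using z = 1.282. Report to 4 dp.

(-0.0018, 0.8318)

Margin = 1.282 × 0.3251 = 0.41678
Interval: 0.415 ± 0.41678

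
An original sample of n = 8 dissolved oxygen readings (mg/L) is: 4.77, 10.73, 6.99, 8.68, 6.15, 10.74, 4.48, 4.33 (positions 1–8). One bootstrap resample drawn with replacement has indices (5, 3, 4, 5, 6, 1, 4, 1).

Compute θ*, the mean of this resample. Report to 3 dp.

Resample values: 6.15, 6.99, 8.68, 6.15, 10.74, 4.77, 8.68, 4.77.
Mean = (6.15 + 6.99 + 8.68 + 6.15 + 10.74 + 4.77 + 8.68 + 4.77) / 8 = 56.930 / 8 = 7.116

θ* = 7.116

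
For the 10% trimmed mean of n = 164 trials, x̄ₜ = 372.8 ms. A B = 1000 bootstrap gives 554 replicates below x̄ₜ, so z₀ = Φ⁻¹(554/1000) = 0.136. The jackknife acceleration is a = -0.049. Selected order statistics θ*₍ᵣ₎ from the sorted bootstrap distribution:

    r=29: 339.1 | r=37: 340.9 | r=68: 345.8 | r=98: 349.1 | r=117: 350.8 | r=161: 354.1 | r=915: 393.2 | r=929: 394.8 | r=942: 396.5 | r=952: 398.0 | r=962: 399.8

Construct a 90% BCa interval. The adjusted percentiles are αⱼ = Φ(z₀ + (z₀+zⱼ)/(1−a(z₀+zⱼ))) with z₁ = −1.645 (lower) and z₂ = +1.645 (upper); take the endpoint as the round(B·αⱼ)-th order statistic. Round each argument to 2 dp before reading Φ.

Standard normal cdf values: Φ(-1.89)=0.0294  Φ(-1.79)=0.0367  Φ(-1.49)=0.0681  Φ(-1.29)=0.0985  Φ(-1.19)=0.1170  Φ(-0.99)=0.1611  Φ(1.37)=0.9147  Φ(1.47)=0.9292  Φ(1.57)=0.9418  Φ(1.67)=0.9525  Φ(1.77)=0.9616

Lower: z₀ + z₁ = 0.136 + (-1.645) = -1.509; 1 − a(z₀+z₁) = 1 − (-0.049)(-1.509) = 0.9261; argument = 0.136 + (-1.509)/0.9261 = -1.4935 → -1.49.
α₁ = Φ(-1.49) = 0.0681; rank = round(1000 × 0.0681) = 68; θ*₍68₎ = 345.8.
Upper: z₀ + z₂ = 1.781; 1 − a(z₀+z₂) = 1.0873; argument = 1.7740 → 1.77; α₂ = 0.9616; rank = 962; θ*₍962₎ = 399.8.

(345.8, 399.8)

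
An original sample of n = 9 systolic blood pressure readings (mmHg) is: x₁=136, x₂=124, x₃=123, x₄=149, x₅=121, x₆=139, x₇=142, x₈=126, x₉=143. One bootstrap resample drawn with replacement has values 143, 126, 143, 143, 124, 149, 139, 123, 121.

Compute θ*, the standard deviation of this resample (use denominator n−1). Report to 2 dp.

Mean = 134.5556; sum of squared deviations = 944.2222
s² = 944.2222 / 8 = 118.0278
s = √118.0278 = 10.86

θ* = 10.86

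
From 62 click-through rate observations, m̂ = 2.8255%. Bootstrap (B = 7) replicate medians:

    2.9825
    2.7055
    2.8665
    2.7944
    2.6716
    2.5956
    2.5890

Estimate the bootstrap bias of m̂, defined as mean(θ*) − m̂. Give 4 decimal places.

mean(θ*) = (2.9825 + 2.7055 + 2.8665 + 2.7944 + 2.6716 + 2.5956 + 2.5890) / 7 = 2.74359
bias = 2.74359 − 2.8255

bias = −0.0819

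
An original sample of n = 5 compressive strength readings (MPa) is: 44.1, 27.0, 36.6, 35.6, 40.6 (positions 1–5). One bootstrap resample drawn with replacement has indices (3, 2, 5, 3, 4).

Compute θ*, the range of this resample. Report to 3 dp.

θ* = 13.600

Resample values: 36.6, 27.0, 40.6, 36.6, 35.6.
Range = 40.6 − 27.0 = 13.600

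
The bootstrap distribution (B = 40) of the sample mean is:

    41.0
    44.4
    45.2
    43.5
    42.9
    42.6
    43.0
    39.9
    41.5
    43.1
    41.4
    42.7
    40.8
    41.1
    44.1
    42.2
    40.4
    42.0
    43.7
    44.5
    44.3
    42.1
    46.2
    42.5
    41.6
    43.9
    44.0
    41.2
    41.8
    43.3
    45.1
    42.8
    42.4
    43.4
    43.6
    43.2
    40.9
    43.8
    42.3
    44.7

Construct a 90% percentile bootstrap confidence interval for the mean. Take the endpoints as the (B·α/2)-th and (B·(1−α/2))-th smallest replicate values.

(40.4, 45.1)

Sorted replicates: 39.9, 40.4, 40.8, 40.9, 41.0, 41.1, 41.2, 41.4, 41.5, 41.6, 41.8, 42.0, 42.1, 42.2, 42.3, 42.4, 42.5, 42.6, 42.7, 42.8, 42.9, 43.0, 43.1, 43.2, 43.3, 43.4, 43.5, 43.6, 43.7, 43.8, 43.9, 44.0, 44.1, 44.3, 44.4, 44.5, 44.7, 45.1, 45.2, 46.2
α = 0.10; lower rank = 40 × 0.050 = 2; upper rank = 40 × 0.950 = 38.
The 2nd smallest replicate is 40.4; the 38th is 45.1.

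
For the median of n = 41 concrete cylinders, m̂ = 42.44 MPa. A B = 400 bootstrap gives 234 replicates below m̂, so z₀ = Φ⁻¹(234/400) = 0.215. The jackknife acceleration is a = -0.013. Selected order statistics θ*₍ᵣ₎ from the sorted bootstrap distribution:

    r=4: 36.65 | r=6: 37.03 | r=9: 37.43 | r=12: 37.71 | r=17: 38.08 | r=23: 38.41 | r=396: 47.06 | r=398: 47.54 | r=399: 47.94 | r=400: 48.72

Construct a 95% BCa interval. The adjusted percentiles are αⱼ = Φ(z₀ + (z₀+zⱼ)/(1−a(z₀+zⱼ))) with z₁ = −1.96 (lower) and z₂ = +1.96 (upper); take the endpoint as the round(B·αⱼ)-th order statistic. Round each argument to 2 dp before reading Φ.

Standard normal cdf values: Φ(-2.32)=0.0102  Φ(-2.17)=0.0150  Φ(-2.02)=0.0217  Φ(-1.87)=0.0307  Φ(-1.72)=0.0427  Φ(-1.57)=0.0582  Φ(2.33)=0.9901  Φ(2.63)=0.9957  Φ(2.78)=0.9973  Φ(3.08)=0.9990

(38.41, 47.06)

Lower: z₀ + z₁ = 0.215 + (-1.960) = -1.745; 1 − a(z₀+z₁) = 1 − (-0.013)(-1.745) = 0.9773; argument = 0.215 + (-1.745)/0.9773 = -1.5705 → -1.57.
α₁ = Φ(-1.57) = 0.0582; rank = round(400 × 0.0582) = 23; θ*₍23₎ = 38.41.
Upper: z₀ + z₂ = 2.175; 1 − a(z₀+z₂) = 1.0283; argument = 2.3302 → 2.33; α₂ = 0.9901; rank = 396; θ*₍396₎ = 47.06.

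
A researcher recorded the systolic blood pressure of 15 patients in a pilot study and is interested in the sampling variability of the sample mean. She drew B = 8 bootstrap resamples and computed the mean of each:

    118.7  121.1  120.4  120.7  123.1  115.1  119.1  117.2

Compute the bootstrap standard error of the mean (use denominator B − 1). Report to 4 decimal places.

Bootstrap SE is the standard deviation of the 8 replicate means.
Mean of replicates: (118.7 + 121.1 + 120.4 + 120.7 + 123.1 + 115.1 + 119.1 + 117.2) / 8 = 955.40000 / 8 = 119.42500
Sum of squared deviations: (−0.72500)² + (+1.67500)² + (+0.97500)² + (+1.27500)² + (+3.67500)² + (−4.32500)² + (−0.32500)² + (−2.22500)² = 43.17500
Variance = 43.17500 / 7 = 6.16786
SE* = √6.16786

SE* = 2.4835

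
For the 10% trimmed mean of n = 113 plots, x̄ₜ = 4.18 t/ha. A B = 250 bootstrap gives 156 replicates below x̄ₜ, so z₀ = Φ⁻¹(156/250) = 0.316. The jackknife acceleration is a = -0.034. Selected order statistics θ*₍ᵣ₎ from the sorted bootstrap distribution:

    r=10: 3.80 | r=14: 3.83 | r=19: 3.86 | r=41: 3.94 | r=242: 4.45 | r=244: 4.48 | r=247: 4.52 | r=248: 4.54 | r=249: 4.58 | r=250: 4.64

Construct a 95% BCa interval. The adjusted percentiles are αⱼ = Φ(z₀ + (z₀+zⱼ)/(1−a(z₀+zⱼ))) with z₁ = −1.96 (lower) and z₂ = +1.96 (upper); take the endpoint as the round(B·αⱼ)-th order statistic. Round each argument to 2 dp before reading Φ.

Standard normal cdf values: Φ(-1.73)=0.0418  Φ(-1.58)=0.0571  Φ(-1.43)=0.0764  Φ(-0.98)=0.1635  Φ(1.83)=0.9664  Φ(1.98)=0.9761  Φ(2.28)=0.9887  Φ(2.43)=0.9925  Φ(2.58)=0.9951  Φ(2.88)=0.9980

(3.86, 4.54)

Lower: z₀ + z₁ = 0.316 + (-1.960) = -1.644; 1 − a(z₀+z₁) = 1 − (-0.034)(-1.644) = 0.9441; argument = 0.316 + (-1.644)/0.9441 = -1.4253 → -1.43.
α₁ = Φ(-1.43) = 0.0764; rank = round(250 × 0.0764) = 19; θ*₍19₎ = 3.86.
Upper: z₀ + z₂ = 2.276; 1 − a(z₀+z₂) = 1.0774; argument = 2.4285 → 2.43; α₂ = 0.9925; rank = 248; θ*₍248₎ = 4.54.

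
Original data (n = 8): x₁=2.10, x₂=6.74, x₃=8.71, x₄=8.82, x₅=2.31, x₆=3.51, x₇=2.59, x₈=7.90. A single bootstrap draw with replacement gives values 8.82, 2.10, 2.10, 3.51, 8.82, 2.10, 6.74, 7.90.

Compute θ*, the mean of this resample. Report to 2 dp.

θ* = 5.26

Mean = (8.82 + 2.10 + 2.10 + 3.51 + 8.82 + 2.10 + 6.74 + 7.90) / 8 = 42.090 / 8 = 5.26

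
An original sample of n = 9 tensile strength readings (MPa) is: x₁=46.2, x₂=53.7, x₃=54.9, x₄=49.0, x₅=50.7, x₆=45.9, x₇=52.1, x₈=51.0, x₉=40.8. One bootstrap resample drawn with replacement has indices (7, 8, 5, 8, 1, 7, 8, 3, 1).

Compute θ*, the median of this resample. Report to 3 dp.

Resample values: 52.1, 51.0, 50.7, 51.0, 46.2, 52.1, 51.0, 54.9, 46.2.
Sorted: 46.2, 46.2, 50.7, 51.0, 51.0, 51.0, 52.1, 52.1, 54.9
Median = middle value = 51.000

θ* = 51.000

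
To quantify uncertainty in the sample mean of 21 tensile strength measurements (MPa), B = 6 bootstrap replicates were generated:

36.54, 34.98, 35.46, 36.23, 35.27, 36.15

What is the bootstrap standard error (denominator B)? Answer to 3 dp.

Bootstrap SE is the standard deviation of the 6 replicate means.
Mean of replicates: (36.54 + 34.98 + 35.46 + 36.23 + 35.27 + 36.15) / 6 = 214.6300 / 6 = 35.7717
Sum of squared deviations: (+0.7683)² + (−0.7917)² + (−0.3117)² + (+0.4583)² + (−0.5017)² + (+0.3783)² = 1.9191
Variance = 1.9191 / 6 = 0.3198
SE* = √0.3198

SE* = 0.566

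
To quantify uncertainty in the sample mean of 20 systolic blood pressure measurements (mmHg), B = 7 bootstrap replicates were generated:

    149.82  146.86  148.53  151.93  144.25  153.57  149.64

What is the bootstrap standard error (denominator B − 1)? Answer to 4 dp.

SE* = 3.0970

Bootstrap SE is the standard deviation of the 7 replicate means.
Mean of replicates: (149.82 + 146.86 + 148.53 + 151.93 + 144.25 + 153.57 + 149.64) / 7 = 1044.60000 / 7 = 149.22857
Sum of squared deviations: (+0.59143)² + (−2.36857)² + (−0.69857)² + (+2.70143)² + (−4.97857)² + (+4.34143)² + (+0.41143)² = 57.54909
Variance = 57.54909 / 6 = 9.59151
SE* = √9.59151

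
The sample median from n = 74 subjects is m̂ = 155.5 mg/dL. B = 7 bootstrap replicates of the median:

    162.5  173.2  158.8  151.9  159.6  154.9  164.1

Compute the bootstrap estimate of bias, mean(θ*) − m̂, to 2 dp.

bias = +5.21

mean(θ*) = (162.5 + 173.2 + 158.8 + 151.9 + 159.6 + 154.9 + 164.1) / 7 = 160.714
bias = 160.714 − 155.5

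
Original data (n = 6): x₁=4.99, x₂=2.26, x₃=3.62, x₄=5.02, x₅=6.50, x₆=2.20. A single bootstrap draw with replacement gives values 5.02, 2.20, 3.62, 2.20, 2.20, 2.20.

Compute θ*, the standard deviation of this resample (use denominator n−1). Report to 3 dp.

θ* = 1.181

Mean = 2.9067; sum of squared deviations = 6.9725
s² = 6.9725 / 5 = 1.3945
s = √1.3945 = 1.181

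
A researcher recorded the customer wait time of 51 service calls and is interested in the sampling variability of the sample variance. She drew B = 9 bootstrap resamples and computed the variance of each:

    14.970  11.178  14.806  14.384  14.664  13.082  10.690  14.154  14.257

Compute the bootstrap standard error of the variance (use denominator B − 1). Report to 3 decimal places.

Bootstrap SE is the standard deviation of the 9 replicate variances.
Mean of replicates: (14.970 + 11.178 + 14.806 + 14.384 + 14.664 + 13.082 + 10.690 + 14.154 + 14.257) / 9 = 122.1850 / 9 = 13.5761
Sum of squared deviations: (+1.3939)² + (−2.3981)² + (+1.2299)² + (+0.8079)² + (+1.0879)² + (−0.4941)² + (−2.8861)² + (+0.5779)² + (+0.6809)² = 20.4140
Variance = 20.4140 / 8 = 2.5518
SE* = √2.5518

SE* = 1.597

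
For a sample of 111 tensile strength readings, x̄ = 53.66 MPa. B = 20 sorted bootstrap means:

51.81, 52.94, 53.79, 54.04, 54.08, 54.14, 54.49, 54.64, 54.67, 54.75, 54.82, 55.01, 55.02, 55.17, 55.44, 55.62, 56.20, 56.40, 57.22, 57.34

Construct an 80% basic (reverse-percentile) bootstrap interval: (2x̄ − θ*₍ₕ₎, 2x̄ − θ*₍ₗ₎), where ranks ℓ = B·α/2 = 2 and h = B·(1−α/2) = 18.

Percentile endpoints at ranks 2 and 18: θ*₍2₎ = 52.94, θ*₍18₎ = 56.40.
Basic interval reflects these around x̄:
  lower = 2 × 53.66 − 56.40 = 50.92
  upper = 2 × 53.66 − 52.94 = 54.38

(50.92, 54.38)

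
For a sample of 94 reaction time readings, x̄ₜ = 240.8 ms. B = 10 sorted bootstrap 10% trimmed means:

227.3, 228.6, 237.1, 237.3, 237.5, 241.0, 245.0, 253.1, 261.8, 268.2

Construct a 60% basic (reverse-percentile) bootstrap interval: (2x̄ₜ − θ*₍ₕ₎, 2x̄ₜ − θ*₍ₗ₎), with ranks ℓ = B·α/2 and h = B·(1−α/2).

Percentile endpoints at ranks 2 and 8: θ*₍2₎ = 228.6, θ*₍8₎ = 253.1.
Basic interval reflects these around x̄ₜ:
  lower = 2 × 240.8 − 253.1 = 228.5
  upper = 2 × 240.8 − 228.6 = 253.0

(228.5, 253.0)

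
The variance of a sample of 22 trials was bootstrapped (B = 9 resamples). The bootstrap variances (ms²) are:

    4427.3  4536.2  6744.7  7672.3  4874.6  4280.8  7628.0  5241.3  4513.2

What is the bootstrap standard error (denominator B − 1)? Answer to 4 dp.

SE* = 1404.2332

Bootstrap SE is the standard deviation of the 9 replicate variances.
Mean of replicates: (4427.3 + 4536.2 + 6744.7 + 7672.3 + 4874.6 + 4280.8 + 7628.0 + 5241.3 + 4513.2) / 9 = 49918.40000 / 9 = 5546.48889
Sum of squared deviations: (−1119.18889)² + (−1010.28889)² + (+1198.21111)² + (+2125.81111)² + (−671.88889)² + (−1265.68889)² + (+2081.51111)² + (−305.18889)² + (−1033.28889)² = 15774967.88889
Variance = 15774967.88889 / 8 = 1971870.98611
SE* = √1971870.98611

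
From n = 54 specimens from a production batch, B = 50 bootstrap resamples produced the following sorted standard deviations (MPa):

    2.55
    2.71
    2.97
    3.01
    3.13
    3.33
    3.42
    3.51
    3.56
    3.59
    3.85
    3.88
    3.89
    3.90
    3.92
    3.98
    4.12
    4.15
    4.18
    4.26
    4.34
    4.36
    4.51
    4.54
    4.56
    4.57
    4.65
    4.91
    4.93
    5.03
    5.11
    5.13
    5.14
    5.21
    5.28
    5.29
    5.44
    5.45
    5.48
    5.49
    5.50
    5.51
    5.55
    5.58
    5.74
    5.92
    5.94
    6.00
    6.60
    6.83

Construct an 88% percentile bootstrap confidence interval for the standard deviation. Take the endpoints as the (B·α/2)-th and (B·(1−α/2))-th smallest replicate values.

(2.97, 5.94)

α = 0.12; lower rank = 50 × 0.060 = 3; upper rank = 50 × 0.940 = 47.
The 3rd smallest replicate is 2.97; the 47th is 5.94.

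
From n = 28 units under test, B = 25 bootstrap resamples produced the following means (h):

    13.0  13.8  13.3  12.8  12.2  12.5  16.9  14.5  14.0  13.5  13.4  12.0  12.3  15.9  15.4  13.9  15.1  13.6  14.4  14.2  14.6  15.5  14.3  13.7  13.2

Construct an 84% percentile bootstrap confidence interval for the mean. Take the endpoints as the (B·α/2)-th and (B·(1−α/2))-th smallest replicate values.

(12.2, 15.5)

Sorted replicates: 12.0, 12.2, 12.3, 12.5, 12.8, 13.0, 13.2, 13.3, 13.4, 13.5, 13.6, 13.7, 13.8, 13.9, 14.0, 14.2, 14.3, 14.4, 14.5, 14.6, 15.1, 15.4, 15.5, 15.9, 16.9
α = 0.16; lower rank = 25 × 0.080 = 2; upper rank = 25 × 0.920 = 23.
The 2nd smallest replicate is 12.2; the 23rd is 15.5.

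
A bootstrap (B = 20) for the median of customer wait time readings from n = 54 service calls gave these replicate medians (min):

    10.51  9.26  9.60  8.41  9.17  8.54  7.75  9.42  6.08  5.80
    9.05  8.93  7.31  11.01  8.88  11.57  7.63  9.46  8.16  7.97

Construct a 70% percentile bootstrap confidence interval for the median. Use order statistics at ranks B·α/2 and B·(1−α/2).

(7.31, 9.60)

Sorted replicates: 5.80, 6.08, 7.31, 7.63, 7.75, 7.97, 8.16, 8.41, 8.54, 8.88, 8.93, 9.05, 9.17, 9.26, 9.42, 9.46, 9.60, 10.51, 11.01, 11.57
α = 0.30; lower rank = 20 × 0.150 = 3; upper rank = 20 × 0.850 = 17.
The 3rd smallest replicate is 7.31; the 17th is 9.60.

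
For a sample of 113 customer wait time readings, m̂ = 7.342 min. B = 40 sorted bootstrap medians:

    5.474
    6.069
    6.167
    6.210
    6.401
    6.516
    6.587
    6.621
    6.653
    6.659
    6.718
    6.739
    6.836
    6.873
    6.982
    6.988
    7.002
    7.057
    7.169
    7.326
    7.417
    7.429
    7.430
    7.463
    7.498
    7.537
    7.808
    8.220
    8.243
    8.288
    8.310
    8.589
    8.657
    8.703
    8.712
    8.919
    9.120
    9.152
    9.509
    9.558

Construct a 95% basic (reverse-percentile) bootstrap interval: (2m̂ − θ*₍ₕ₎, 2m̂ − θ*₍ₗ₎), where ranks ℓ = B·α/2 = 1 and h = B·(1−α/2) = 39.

Percentile endpoints at ranks 1 and 39: θ*₍1₎ = 5.474, θ*₍39₎ = 9.509.
Basic interval reflects these around m̂:
  lower = 2 × 7.342 − 9.509 = 5.175
  upper = 2 × 7.342 − 5.474 = 9.210

(5.175, 9.210)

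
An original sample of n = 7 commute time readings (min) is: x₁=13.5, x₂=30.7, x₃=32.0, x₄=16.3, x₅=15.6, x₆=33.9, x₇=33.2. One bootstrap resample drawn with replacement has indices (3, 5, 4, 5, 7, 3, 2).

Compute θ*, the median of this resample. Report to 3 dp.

θ* = 30.700

Resample values: 32.0, 15.6, 16.3, 15.6, 33.2, 32.0, 30.7.
Sorted: 15.6, 15.6, 16.3, 30.7, 32.0, 32.0, 33.2
Median = middle value = 30.700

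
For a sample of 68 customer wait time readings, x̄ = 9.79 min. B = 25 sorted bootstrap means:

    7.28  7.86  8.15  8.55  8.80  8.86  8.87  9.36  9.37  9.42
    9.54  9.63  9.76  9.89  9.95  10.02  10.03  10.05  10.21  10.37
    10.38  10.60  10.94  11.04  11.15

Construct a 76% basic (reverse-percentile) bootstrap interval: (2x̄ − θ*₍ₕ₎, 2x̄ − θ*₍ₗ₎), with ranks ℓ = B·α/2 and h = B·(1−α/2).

Percentile endpoints at ranks 3 and 22: θ*₍3₎ = 8.15, θ*₍22₎ = 10.60.
Basic interval reflects these around x̄:
  lower = 2 × 9.79 − 10.60 = 8.98
  upper = 2 × 9.79 − 8.15 = 11.43

(8.98, 11.43)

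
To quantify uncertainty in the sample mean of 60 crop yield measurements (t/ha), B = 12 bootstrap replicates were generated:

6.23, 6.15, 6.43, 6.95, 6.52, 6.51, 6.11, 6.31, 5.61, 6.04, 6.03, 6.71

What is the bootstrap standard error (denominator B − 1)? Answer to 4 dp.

SE* = 0.3542

Bootstrap SE is the standard deviation of the 12 replicate means.
Mean of replicates: (6.23 + 6.15 + 6.43 + 6.95 + 6.52 + 6.51 + 6.11 + 6.31 + 5.61 + 6.04 + 6.03 + 6.71) / 12 = 75.60000 / 12 = 6.30000
Sum of squared deviations: (−0.07000)² + (−0.15000)² + (+0.13000)² + (+0.65000)² + (+0.22000)² + (+0.21000)² + (−0.19000)² + (+0.01000)² + (−0.69000)² + (−0.26000)² + (−0.27000)² + (+0.41000)² = 1.38020
Variance = 1.38020 / 11 = 0.12547
SE* = √0.12547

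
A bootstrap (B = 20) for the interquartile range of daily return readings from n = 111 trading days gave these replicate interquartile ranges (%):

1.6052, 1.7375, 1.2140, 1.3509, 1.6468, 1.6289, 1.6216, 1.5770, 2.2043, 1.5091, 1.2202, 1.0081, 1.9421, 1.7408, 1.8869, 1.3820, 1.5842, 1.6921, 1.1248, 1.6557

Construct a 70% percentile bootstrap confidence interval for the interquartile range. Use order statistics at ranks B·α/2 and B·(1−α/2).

(1.2140, 1.7408)

Sorted replicates: 1.0081, 1.1248, 1.2140, 1.2202, 1.3509, 1.3820, 1.5091, 1.5770, 1.5842, 1.6052, 1.6216, 1.6289, 1.6468, 1.6557, 1.6921, 1.7375, 1.7408, 1.8869, 1.9421, 2.2043
α = 0.30; lower rank = 20 × 0.150 = 3; upper rank = 20 × 0.850 = 17.
The 3rd smallest replicate is 1.2140; the 17th is 1.7408.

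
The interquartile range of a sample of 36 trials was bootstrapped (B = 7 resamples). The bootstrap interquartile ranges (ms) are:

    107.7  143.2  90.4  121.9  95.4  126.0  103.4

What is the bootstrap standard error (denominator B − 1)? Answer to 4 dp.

Bootstrap SE is the standard deviation of the 7 replicate interquartile ranges.
Mean of replicates: (107.7 + 143.2 + 90.4 + 121.9 + 95.4 + 126.0 + 103.4) / 7 = 788.00000 / 7 = 112.57143
Sum of squared deviations: (−4.87143)² + (+30.62857)² + (−22.17143)² + (+9.32857)² + (−17.17143)² + (+13.42857)² + (−9.17143)² = 2099.73429
Variance = 2099.73429 / 6 = 349.95571
SE* = √349.95571

SE* = 18.7071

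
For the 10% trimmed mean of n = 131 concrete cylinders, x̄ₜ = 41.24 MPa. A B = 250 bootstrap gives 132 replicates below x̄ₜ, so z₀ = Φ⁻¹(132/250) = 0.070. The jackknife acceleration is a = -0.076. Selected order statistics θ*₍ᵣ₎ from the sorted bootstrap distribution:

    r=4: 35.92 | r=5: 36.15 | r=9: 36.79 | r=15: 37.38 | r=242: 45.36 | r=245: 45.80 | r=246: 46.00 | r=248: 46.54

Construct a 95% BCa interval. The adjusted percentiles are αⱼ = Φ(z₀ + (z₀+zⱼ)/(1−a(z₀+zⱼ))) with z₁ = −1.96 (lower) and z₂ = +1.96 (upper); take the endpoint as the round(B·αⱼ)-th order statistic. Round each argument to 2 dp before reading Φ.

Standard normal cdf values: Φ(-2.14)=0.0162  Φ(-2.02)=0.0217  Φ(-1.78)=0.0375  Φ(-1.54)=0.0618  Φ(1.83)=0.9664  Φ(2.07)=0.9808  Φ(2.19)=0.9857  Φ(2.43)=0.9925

(35.92, 45.36)

Lower: z₀ + z₁ = 0.070 + (-1.960) = -1.890; 1 − a(z₀+z₁) = 1 − (-0.076)(-1.890) = 0.8564; argument = 0.070 + (-1.890)/0.8564 = -2.1370 → -2.14.
α₁ = Φ(-2.14) = 0.0162; rank = round(250 × 0.0162) = 4; θ*₍4₎ = 35.92.
Upper: z₀ + z₂ = 2.030; 1 − a(z₀+z₂) = 1.1543; argument = 1.8287 → 1.83; α₂ = 0.9664; rank = 242; θ*₍242₎ = 45.36.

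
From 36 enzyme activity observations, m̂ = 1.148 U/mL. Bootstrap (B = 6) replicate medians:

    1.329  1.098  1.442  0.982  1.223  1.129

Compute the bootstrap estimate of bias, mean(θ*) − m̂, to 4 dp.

mean(θ*) = (1.329 + 1.098 + 1.442 + 0.982 + 1.223 + 1.129) / 6 = 1.20050
bias = 1.20050 − 1.148

bias = +0.0525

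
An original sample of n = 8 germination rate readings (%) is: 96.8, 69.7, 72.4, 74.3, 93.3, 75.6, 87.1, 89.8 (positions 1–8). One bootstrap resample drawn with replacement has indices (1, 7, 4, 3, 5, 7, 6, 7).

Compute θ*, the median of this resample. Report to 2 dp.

Resample values: 96.8, 87.1, 74.3, 72.4, 93.3, 87.1, 75.6, 87.1.
Sorted: 72.4, 74.3, 75.6, 87.1, 87.1, 87.1, 93.3, 96.8
Median = average of the two middle values = 87.10

θ* = 87.10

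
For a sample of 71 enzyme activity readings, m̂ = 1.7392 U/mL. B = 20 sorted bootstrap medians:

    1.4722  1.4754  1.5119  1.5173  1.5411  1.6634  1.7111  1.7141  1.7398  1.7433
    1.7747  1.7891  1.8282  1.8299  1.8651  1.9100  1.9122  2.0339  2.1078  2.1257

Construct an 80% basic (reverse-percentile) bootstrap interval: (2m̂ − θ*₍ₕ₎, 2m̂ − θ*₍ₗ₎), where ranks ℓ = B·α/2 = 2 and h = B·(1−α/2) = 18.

(1.4445, 2.0030)

Percentile endpoints at ranks 2 and 18: θ*₍2₎ = 1.4754, θ*₍18₎ = 2.0339.
Basic interval reflects these around m̂:
  lower = 2 × 1.7392 − 2.0339 = 1.4445
  upper = 2 × 1.7392 − 1.4754 = 2.0030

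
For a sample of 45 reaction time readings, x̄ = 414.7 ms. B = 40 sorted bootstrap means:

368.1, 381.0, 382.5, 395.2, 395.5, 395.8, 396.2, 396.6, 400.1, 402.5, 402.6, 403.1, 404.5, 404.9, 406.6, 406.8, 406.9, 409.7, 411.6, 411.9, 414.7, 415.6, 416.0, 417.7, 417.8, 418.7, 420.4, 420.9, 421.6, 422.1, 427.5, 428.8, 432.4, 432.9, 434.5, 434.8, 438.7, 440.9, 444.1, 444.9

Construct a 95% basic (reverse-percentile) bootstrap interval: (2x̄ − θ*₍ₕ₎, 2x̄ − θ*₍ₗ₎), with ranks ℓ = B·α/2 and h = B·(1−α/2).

(385.3, 461.3)

Percentile endpoints at ranks 1 and 39: θ*₍1₎ = 368.1, θ*₍39₎ = 444.1.
Basic interval reflects these around x̄:
  lower = 2 × 414.7 − 444.1 = 385.3
  upper = 2 × 414.7 − 368.1 = 461.3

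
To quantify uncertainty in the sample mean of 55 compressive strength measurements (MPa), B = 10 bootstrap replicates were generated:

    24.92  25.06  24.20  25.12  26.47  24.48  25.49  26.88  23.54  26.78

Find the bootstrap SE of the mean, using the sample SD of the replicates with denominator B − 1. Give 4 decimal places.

SE* = 1.1208

Bootstrap SE is the standard deviation of the 10 replicate means.
Mean of replicates: (24.92 + 25.06 + 24.20 + 25.12 + 26.47 + 24.48 + 25.49 + 26.88 + 23.54 + 26.78) / 10 = 252.94000 / 10 = 25.29400
Sum of squared deviations: (−0.37400)² + (−0.23400)² + (−1.09400)² + (−0.17400)² + (+1.17600)² + (−0.81400)² + (+0.19600)² + (+1.58600)² + (−1.75400)² + (+1.48600)² = 11.30584
Variance = 11.30584 / 9 = 1.25620
SE* = √1.25620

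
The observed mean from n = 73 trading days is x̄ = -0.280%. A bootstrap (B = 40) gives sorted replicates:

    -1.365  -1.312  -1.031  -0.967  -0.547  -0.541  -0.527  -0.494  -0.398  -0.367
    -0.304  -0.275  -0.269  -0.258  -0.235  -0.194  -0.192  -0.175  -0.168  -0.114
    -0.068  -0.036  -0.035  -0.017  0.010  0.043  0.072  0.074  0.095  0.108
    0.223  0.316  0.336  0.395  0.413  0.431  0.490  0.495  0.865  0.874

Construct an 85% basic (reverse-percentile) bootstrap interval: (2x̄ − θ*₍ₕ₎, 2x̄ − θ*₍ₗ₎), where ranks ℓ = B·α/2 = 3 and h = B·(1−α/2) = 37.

Percentile endpoints at ranks 3 and 37: θ*₍3₎ = -1.031, θ*₍37₎ = 0.490.
Basic interval reflects these around x̄:
  lower = 2 × -0.280 − 0.490 = -1.050
  upper = 2 × -0.280 − -1.031 = 0.471

(-1.050, 0.471)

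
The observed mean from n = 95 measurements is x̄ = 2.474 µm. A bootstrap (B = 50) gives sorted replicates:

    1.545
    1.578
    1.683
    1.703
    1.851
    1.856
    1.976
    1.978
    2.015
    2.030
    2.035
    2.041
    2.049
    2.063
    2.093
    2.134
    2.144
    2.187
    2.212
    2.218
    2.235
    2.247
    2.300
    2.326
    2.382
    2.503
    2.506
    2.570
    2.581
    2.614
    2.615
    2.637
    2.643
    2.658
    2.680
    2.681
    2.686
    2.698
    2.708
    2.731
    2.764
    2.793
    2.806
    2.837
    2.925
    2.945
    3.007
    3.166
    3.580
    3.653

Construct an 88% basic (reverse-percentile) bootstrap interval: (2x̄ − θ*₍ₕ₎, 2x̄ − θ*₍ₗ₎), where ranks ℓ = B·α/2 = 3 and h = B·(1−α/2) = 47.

Percentile endpoints at ranks 3 and 47: θ*₍3₎ = 1.683, θ*₍47₎ = 3.007.
Basic interval reflects these around x̄:
  lower = 2 × 2.474 − 3.007 = 1.941
  upper = 2 × 2.474 − 1.683 = 3.265

(1.941, 3.265)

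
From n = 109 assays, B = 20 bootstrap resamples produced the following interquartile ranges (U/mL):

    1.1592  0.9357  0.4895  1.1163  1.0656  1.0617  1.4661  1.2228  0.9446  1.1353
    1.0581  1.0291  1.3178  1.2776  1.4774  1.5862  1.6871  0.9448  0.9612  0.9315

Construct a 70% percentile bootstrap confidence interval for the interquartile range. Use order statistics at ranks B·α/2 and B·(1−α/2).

(0.9357, 1.4661)

Sorted replicates: 0.4895, 0.9315, 0.9357, 0.9446, 0.9448, 0.9612, 1.0291, 1.0581, 1.0617, 1.0656, 1.1163, 1.1353, 1.1592, 1.2228, 1.2776, 1.3178, 1.4661, 1.4774, 1.5862, 1.6871
α = 0.30; lower rank = 20 × 0.150 = 3; upper rank = 20 × 0.850 = 17.
The 3rd smallest replicate is 0.9357; the 17th is 1.4661.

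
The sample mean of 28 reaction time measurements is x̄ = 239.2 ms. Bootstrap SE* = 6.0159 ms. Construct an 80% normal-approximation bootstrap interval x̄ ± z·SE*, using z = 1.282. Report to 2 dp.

(231.49, 246.91)

Margin = 1.282 × 6.0159 = 7.712
Interval: 239.2 ± 7.712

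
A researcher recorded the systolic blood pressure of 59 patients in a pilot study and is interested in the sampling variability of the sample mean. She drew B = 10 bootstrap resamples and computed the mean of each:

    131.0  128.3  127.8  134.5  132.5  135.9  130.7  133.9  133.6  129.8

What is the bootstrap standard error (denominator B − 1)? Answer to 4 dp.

Bootstrap SE is the standard deviation of the 10 replicate means.
Mean of replicates: (131.0 + 128.3 + 127.8 + 134.5 + 132.5 + 135.9 + 130.7 + 133.9 + 133.6 + 129.8) / 10 = 1318.00000 / 10 = 131.80000
Sum of squared deviations: (−0.80000)² + (−3.50000)² + (−4.00000)² + (+2.70000)² + (+0.70000)² + (+4.10000)² + (−1.10000)² + (+2.10000)² + (+1.80000)² + (−2.00000)² = 66.34000
Variance = 66.34000 / 9 = 7.37111
SE* = √7.37111

SE* = 2.7150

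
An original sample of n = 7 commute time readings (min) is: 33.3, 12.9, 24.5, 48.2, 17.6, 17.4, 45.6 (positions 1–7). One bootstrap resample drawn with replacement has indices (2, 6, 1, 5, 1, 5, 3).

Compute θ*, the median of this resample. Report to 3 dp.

θ* = 17.600

Resample values: 12.9, 17.4, 33.3, 17.6, 33.3, 17.6, 24.5.
Sorted: 12.9, 17.4, 17.6, 17.6, 24.5, 33.3, 33.3
Median = middle value = 17.600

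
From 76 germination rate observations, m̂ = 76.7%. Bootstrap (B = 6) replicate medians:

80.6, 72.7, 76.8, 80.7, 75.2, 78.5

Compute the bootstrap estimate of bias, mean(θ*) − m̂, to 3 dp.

mean(θ*) = (80.6 + 72.7 + 76.8 + 80.7 + 75.2 + 78.5) / 6 = 77.4167
bias = 77.4167 − 76.7

bias = +0.717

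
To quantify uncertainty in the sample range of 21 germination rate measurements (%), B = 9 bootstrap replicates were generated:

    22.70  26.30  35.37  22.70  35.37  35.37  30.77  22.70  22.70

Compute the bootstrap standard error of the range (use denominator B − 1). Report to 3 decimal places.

SE* = 5.973

Bootstrap SE is the standard deviation of the 9 replicate ranges.
Mean of replicates: (22.70 + 26.30 + 35.37 + 22.70 + 35.37 + 35.37 + 30.77 + 22.70 + 22.70) / 9 = 253.9800 / 9 = 28.2200
Sum of squared deviations: (−5.5200)² + (−1.9200)² + (+7.1500)² + (−5.5200)² + (+7.1500)² + (+7.1500)² + (+2.5500)² + (−5.5200)² + (−5.5200)² = 285.4380
Variance = 285.4380 / 8 = 35.6797
SE* = √35.6797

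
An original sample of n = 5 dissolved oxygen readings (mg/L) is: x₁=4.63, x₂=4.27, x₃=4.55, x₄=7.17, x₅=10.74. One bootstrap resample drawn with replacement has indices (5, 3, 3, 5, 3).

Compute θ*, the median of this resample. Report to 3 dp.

θ* = 4.550

Resample values: 10.74, 4.55, 4.55, 10.74, 4.55.
Sorted: 4.55, 4.55, 4.55, 10.74, 10.74
Median = middle value = 4.550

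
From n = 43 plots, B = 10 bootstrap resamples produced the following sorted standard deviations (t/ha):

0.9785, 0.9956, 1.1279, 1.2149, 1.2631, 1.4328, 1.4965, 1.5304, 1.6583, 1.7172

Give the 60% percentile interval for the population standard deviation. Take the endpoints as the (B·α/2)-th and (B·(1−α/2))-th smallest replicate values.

α = 0.40; lower rank = 10 × 0.200 = 2; upper rank = 10 × 0.800 = 8.
The 2nd smallest replicate is 0.9956; the 8th is 1.5304.

(0.9956, 1.5304)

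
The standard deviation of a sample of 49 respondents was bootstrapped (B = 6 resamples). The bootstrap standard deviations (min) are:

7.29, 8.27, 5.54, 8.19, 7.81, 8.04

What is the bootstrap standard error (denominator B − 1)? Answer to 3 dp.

SE* = 1.033

Bootstrap SE is the standard deviation of the 6 replicate standard deviations.
Mean of replicates: (7.29 + 8.27 + 5.54 + 8.19 + 7.81 + 8.04) / 6 = 45.1400 / 6 = 7.5233
Sum of squared deviations: (−0.2333)² + (+0.7467)² + (−1.9833)² + (+0.6667)² + (+0.2867)² + (+0.5167)² = 5.3391
Variance = 5.3391 / 5 = 1.0678
SE* = √1.0678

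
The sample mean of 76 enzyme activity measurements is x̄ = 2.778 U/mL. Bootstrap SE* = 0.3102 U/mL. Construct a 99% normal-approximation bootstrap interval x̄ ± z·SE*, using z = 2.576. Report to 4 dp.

(1.9789, 3.5771)

Margin = 2.576 × 0.3102 = 0.79908
Interval: 2.778 ± 0.79908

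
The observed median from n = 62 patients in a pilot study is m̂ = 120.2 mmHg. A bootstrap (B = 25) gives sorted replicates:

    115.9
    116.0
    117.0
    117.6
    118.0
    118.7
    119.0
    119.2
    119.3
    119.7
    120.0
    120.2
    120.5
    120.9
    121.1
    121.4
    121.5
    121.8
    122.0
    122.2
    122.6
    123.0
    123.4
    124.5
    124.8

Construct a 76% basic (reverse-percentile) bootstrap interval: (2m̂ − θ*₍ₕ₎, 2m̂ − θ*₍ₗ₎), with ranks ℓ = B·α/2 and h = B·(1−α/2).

(117.4, 123.4)

Percentile endpoints at ranks 3 and 22: θ*₍3₎ = 117.0, θ*₍22₎ = 123.0.
Basic interval reflects these around m̂:
  lower = 2 × 120.2 − 123.0 = 117.4
  upper = 2 × 120.2 − 117.0 = 123.4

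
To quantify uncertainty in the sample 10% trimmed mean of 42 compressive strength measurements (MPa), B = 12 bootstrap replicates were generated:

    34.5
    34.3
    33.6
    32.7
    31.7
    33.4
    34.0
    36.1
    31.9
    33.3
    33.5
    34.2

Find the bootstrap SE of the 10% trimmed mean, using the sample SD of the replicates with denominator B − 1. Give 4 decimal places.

Bootstrap SE is the standard deviation of the 12 replicate 10% trimmed means.
Mean of replicates: (34.5 + 34.3 + 33.6 + 32.7 + 31.7 + 33.4 + 34.0 + 36.1 + 31.9 + 33.3 + 33.5 + 34.2) / 12 = 403.20000 / 12 = 33.60000
Sum of squared deviations: (+0.90000)² + (+0.70000)² + (+0.00000)² + (−0.90000)² + (−1.90000)² + (−0.20000)² + (+0.40000)² + (+2.50000)² + (−1.70000)² + (−0.30000)² + (−0.10000)² + (+0.60000)² = 15.52000
Variance = 15.52000 / 11 = 1.41091
SE* = √1.41091

SE* = 1.1878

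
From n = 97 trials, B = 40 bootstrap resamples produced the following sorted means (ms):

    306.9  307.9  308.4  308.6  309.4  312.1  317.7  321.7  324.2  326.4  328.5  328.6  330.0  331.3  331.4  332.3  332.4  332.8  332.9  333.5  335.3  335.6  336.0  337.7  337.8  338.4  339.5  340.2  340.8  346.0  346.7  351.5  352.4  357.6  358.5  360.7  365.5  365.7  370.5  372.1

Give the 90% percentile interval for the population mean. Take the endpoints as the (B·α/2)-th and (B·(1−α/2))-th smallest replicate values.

α = 0.10; lower rank = 40 × 0.050 = 2; upper rank = 40 × 0.950 = 38.
The 2nd smallest replicate is 307.9; the 38th is 365.7.

(307.9, 365.7)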